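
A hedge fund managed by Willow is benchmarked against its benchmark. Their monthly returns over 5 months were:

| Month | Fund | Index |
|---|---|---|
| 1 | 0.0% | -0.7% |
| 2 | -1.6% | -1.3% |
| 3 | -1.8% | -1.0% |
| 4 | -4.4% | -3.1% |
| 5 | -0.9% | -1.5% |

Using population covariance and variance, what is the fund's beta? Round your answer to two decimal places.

r̄p = -1.7400%,  r̄m = -1.5200%
Cov = Σ(rp − r̄p)(rm − r̄m) / 5 = 1.1292
Var(rm) = Σ(rm − r̄m)² / 5 = 0.6976
β = Cov / Var = 1.1292 / 0.6976 = 1.6187

1.62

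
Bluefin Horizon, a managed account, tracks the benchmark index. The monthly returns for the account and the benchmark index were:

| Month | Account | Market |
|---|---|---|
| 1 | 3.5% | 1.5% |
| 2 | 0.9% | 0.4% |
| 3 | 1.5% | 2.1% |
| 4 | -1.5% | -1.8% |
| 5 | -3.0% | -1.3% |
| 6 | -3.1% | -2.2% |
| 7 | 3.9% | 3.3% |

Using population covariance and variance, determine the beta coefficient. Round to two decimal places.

1.28

r̄p = 0.3143%,  r̄m = 0.2857%
Cov = Σ(rp − r̄p)(rm − r̄m) / 7 = 4.9173
Var(rm) = Σ(rm − r̄m)² / 7 = 3.8441
β = Cov / Var = 4.9173 / 3.8441 = 1.2792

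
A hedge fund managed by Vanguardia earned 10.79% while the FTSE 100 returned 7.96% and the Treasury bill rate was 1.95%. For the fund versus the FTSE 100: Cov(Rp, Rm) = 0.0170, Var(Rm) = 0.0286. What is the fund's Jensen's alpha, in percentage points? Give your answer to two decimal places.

5.27

β = Cov / Var = 0.0170 / 0.0286 = 0.5944
E[R] = Rf + β(Rm − Rf) = 1.95% + 0.5944 × (7.96% − 1.95%) = 5.5223%
α = Rp − E[R] = 10.79% − 5.5223% = 5.2677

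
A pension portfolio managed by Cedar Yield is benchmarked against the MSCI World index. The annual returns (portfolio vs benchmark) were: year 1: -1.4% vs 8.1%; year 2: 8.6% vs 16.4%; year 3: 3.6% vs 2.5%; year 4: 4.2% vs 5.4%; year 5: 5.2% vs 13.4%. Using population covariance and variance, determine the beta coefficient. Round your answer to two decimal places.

r̄p = 4.0400%,  r̄m = 9.1600%
Cov = Σ(rp − r̄p)(rm − r̄m) / 5 = 9.2056
Var(rm) = Σ(rm − r̄m)² / 5 = 26.0024
β = Cov / Var = 9.2056 / 26.0024 = 0.3540

0.35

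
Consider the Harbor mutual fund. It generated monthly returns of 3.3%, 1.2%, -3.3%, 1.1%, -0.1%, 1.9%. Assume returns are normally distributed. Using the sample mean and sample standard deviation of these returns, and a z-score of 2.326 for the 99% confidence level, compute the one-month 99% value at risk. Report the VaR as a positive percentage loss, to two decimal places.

r̄ = (3.3 + 1.2 − 3.3 + 1.1 − 0.1 + 1.9) / 6 = 4.10 / 6 = 0.6833%
Sample σ = √[Σ(r − r̄)² / 5] = √[25.2483 / 5] = √5.0497 = 2.2472%
VaR = −(r̄ − z·σ) = −(0.6833 − 2.326 × 2.2472) = −(-4.5437) = 4.5437%

4.54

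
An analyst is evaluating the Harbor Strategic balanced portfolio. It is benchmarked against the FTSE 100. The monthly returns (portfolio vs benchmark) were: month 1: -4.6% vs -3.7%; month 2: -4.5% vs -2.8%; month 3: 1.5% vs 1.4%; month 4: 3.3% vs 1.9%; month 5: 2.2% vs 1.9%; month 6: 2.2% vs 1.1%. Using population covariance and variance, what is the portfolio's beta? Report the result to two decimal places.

1.40

r̄p = 0.0167%,  r̄m = -0.0333%
Cov = Σ(rp − r̄p)(rm − r̄m) / 6 = 7.4322
Var(rm) = Σ(rm − r̄m)² / 6 = 5.3189
β = Cov / Var = 7.4322 / 5.3189 = 1.3973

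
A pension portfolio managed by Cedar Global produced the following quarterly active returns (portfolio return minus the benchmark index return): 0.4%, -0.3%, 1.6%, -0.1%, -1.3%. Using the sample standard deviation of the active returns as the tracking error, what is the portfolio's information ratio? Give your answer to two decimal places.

0.06

r̄ = (0.4 − 0.3 + 1.6 − 0.1 − 1.3) / 5 = 0.30 / 5 = 0.0600%
Σ(r − r̄)² = (0.4 − 0.0600)² + (-0.3 − 0.0600)² + … = 4.4920
σ = √[4.4920 / 4] = 1.0597%
IR = r̄ / tracking error = 0.0600 / 1.0597 = 0.0566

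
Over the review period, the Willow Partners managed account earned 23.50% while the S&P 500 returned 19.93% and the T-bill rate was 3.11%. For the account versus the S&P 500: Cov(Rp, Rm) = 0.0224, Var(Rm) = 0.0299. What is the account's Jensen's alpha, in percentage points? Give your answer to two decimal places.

β = Cov / Var = 0.0224 / 0.0299 = 0.7492
E[R] = Rf + β(Rm − Rf) = 3.11% + 0.7492 × (19.93% − 3.11%) = 15.7115%
α = Rp − E[R] = 23.50% − 15.7115% = 7.7885

7.79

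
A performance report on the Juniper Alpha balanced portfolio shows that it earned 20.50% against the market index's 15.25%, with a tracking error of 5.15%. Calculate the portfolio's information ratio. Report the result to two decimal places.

IR = (Rp − Rb) / TE = (20.50% − 15.25%) / 5.15% = 5.25% / 5.15% = 1.0194

1.02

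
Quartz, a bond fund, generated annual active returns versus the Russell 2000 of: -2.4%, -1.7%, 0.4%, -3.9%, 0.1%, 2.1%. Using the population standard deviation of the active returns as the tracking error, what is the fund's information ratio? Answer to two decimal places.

Mean return r̄ = -5.40 / 6 = -0.9000%
Population std dev = √[23.5800 / 6] = 1.9824%
IR = r̄ / tracking error = -0.9000 / 1.9824 = -0.4540

-0.45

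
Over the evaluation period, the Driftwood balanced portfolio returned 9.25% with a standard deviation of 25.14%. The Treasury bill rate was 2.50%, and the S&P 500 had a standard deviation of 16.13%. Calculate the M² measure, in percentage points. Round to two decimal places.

Sharpe = (Rp − Rf) / σp = (9.25% − 2.50%) / 25.14% = 0.2685
M² = Rf + Sharpe × σm = 2.50% + 0.2685 × 16.13% = 6.8309%

6.83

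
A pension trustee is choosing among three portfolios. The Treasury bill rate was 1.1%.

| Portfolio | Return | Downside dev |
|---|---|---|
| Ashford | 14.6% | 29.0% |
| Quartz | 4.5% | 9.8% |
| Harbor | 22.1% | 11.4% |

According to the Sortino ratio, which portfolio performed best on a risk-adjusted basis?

Harbor

Ashford: Sortino ratio = (14.6% − 1.1%) / 29.0% = 0.466
Quartz: Sortino ratio = (4.5% − 1.1%) / 9.8% = 0.347
Harbor: Sortino ratio = (22.1% − 1.1%) / 11.4% = 1.842
Highest: Harbor (1.842).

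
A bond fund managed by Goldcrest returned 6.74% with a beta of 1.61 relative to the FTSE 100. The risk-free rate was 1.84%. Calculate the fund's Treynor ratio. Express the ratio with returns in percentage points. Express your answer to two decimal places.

3.04

Treynor = (Rp − Rf) / β = (6.74% − 1.84%) / 1.61 = 4.90 / 1.61 = 3.0435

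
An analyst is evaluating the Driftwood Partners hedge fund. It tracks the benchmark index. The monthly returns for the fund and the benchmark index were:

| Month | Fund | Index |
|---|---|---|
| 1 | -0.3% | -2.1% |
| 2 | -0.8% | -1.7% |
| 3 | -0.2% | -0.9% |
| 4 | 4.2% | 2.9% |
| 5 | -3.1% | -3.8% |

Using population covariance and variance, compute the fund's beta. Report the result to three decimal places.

1.049

r̄p = -0.0400%,  r̄m = -1.1200%
Cov = Σ(rp − r̄p)(rm − r̄m) / 5 = 5.1812
Var(rm) = Σ(rm − r̄m)² / 5 = 4.9376
β = Cov / Var = 5.1812 / 4.9376 = 1.0493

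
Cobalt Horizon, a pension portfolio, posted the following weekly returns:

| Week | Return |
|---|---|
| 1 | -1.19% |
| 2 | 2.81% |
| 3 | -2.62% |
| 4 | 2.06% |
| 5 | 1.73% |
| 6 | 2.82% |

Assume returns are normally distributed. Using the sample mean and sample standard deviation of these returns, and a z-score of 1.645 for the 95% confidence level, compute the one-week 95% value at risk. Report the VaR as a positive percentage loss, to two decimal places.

μ = (-1.19 + 2.81 − 2.62 + 2.06 + 1.73 + 2.82) / 6 = 0.9350%
Σ(r − μ)² = (-1.19 − 0.9350)² + (2.81 − 0.9350)² + … = 26.1202
sample σ = √(26.1202 / 5) = √5.2240 = 2.2856%
VaR = −(μ − z·σ) = −(0.9350 − 1.645 × 2.2856) = −(-2.8248) = 2.8248%

2.82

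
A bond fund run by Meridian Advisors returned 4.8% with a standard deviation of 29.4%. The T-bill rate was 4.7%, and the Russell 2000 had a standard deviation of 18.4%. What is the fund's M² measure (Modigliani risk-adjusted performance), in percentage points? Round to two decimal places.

Sharpe = (Rp − Rf) / σp = (4.8% − 4.7%) / 29.4% = 0.0034
M² = Rf + Sharpe × σm = 4.7% + 0.0034 × 18.4% = 4.7626%

4.76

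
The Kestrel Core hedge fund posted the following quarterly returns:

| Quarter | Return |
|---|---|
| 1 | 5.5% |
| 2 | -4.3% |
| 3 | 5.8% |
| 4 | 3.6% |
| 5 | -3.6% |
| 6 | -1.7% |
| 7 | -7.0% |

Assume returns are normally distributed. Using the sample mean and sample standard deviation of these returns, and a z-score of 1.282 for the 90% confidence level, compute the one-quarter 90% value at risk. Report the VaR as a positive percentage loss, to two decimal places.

6.86

μ = (5.5 − 4.3 + 5.8 + 3.6 − 3.6 − 1.7 − 7) / 7 = -1.70 / 7 = -0.2429%
Σ(r − μ)² = (5.5 − (-0.2429))² + (-4.3 − (-0.2429))² + … = 159.7771
σ = √[159.7771 / 6] = 5.1604%
VaR = −(μ − z·σ) = −(-0.2429 − 1.282 × 5.1604) = −(-6.8585) = 6.8585%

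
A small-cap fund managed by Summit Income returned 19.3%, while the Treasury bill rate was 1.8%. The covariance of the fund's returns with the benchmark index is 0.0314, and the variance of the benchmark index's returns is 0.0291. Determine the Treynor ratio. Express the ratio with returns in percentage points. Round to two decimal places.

16.22

β = Cov / Var = 0.0314 / 0.0291 = 1.0790
Treynor = (Rp − Rf) / β = (19.3% − 1.8%) / 1.0790 = 17.50 / 1.0790 = 16.2187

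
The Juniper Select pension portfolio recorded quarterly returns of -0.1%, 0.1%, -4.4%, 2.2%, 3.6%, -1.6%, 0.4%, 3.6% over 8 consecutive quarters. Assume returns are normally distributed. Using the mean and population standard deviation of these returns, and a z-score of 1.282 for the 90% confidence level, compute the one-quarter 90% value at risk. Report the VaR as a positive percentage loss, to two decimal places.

2.76

Mean return μ = 3.80 / 8 = 0.4750%
Population σ = √[Σ(r − μ)² / 8] = √[51.0550 / 8] = √6.3819 = 2.5262%
VaR = −(μ − z·σ) = −(0.4750 − 1.282 × 2.5262) = −(-2.7636) = 2.7636%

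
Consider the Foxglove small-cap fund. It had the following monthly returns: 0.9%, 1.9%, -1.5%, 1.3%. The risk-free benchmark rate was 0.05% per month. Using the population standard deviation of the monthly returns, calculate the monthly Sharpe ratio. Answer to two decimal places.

0.46

Mean return r̄ = 2.60 / 4 = 0.6500%
Population σ = √[Σ(r − r̄)² / 4] = √[6.6700 / 4] = √1.6675 = 1.2913%
Sharpe = (r̄ − rf) / σ = (0.6500 − 0.05) / 1.2913 = 0.6000 / 1.2913 = 0.4646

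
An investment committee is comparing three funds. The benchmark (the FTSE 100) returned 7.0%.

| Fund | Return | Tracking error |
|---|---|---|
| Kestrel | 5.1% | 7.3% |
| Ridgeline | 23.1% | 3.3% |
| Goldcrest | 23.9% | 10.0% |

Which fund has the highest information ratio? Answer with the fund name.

Ridgeline

Kestrel: IR = (5.1% − 7.0%) / 7.3% = -0.260
Ridgeline: IR = (23.1% − 7.0%) / 3.3% = 4.879
Goldcrest: IR = (23.9% − 7.0%) / 10.0% = 1.690
Highest: Ridgeline (4.879).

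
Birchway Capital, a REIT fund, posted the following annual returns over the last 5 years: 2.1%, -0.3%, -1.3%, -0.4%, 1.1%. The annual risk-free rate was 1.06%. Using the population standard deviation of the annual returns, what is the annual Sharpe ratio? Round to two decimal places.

Mean return r̄ = 1.20 / 5 = 0.2400%
Population std dev = √[7.2720 / 5] = 1.2060%
Sharpe = (r̄ − rf) / σ = (0.2400 − 1.06) / 1.2060 = -0.8200 / 1.2060 = -0.6799

-0.68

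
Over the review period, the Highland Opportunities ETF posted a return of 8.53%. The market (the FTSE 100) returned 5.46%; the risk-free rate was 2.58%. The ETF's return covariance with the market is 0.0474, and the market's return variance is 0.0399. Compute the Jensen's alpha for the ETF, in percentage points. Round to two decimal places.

2.53

β = Cov / Var = 0.0474 / 0.0399 = 1.1880
E[R] = Rf + β(Rm − Rf) = 2.58% + 1.1880 × (5.46% − 2.58%) = 6.0014%
α = Rp − E[R] = 8.53% − 6.0014% = 2.5286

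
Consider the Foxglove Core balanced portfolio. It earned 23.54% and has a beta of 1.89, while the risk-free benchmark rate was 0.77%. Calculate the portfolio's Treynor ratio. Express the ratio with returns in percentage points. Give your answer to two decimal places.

Treynor = (Rp − Rf) / β = (23.54% − 0.77%) / 1.89 = 22.77 / 1.89 = 12.0476

12.05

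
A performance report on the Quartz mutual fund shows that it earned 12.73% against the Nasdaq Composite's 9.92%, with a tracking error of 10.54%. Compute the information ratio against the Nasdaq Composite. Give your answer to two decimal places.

IR = (Rp − Rb) / TE = (12.73% − 9.92%) / 10.54% = 2.81% / 10.54% = 0.2666

0.27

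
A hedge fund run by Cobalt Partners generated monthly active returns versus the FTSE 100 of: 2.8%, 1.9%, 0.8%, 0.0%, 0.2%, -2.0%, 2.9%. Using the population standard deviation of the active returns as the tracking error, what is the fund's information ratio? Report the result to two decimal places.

0.58

r̄ = (2.8 + 1.9 + 0.8 + 0 + 0.2 − 2 + 2.9) / 7 = 0.9429%
Σ(r − r̄)² = 18.3171; population σ = √(18.3171/7) = 1.6176%
IR = r̄ / tracking error = 0.9429 / 1.6176 = 0.5829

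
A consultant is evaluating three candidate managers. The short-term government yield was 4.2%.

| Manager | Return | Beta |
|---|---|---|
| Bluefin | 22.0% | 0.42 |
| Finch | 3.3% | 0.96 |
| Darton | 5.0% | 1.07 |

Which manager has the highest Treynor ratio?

Bluefin

Bluefin: Treynor = (22.0% − 4.2%) / 0.42 = 42.381
Finch: Treynor = (3.3% − 4.2%) / 0.96 = -0.938
Darton: Treynor = (5.0% − 4.2%) / 1.07 = 0.748
Highest: Bluefin (42.381).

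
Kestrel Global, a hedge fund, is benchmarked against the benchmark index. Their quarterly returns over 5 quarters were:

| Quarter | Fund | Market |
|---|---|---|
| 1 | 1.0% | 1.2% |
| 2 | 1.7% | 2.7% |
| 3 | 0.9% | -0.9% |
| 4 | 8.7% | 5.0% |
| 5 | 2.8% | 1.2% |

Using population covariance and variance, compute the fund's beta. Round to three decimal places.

r̄p = 3.0200%,  r̄m = 1.8400%
Cov = Σ(rp − r̄p)(rm − r̄m) / 5 = 4.8112
Var(rm) = Σ(rm − r̄m)² / 5 = 3.8104
β = Cov / Var = 4.8112 / 3.8104 = 1.2626

1.263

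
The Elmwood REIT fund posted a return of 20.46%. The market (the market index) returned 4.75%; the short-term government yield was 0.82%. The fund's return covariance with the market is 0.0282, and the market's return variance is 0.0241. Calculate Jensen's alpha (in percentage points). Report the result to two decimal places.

β = Cov / Var = 0.0282 / 0.0241 = 1.1701
E[R] = Rf + β(Rm − Rf) = 0.82% + 1.1701 × (4.75% − 0.82%) = 5.4185%
α = Rp − E[R] = 20.46% − 5.4185% = 15.0415

15.04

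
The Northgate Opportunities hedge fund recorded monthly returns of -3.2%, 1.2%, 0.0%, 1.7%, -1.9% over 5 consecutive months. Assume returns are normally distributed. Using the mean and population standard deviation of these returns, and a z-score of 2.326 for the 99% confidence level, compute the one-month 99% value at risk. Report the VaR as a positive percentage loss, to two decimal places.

r̄ = (-3.2 + 1.2 + 0 + 1.7 − 1.9) / 5 = -2.20 / 5 = -0.4400%
Σ(r − r̄)² = 17.2120; population σ = √(17.2120/5) = 1.8554%
VaR = −(r̄ − z·σ) = −(-0.4400 − 2.326 × 1.8554) = −(-4.7557) = 4.7557%

4.76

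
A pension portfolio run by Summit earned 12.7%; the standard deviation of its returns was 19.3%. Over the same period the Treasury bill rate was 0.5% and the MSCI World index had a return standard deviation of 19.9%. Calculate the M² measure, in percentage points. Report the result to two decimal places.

13.08

Sharpe = (Rp − Rf) / σp = (12.7% − 0.5%) / 19.3% = 0.6321
M² = Rf + Sharpe × σm = 0.5% + 0.6321 × 19.9% = 13.0788%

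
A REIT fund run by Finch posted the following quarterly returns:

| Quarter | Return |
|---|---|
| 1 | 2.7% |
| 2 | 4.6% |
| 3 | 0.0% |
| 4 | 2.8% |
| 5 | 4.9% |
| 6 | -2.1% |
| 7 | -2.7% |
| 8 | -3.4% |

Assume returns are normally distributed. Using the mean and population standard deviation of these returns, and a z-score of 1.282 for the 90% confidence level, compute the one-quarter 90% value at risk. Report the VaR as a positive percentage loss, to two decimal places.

3.15

r̄ = (2.7 + 4.6 + 0 + 2.8 + 4.9 − 2.1 − 2.7 − 3.4) / 8 = 6.80 / 8 = 0.8500%
Population std dev = √[77.7800 / 8] = 3.1181%
VaR = −(r̄ − z·σ) = −(0.8500 − 1.282 × 3.1181) = −(-3.1474) = 3.1474%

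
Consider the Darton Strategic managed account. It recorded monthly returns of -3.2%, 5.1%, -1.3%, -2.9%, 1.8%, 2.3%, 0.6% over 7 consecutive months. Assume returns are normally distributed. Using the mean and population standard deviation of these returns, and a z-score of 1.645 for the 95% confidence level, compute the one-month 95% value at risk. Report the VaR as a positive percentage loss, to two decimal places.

4.24

Mean return r̄ = 2.40 / 7 = 0.3429%
Σ(r − r̄)² = (-3.2 − 0.3429)² + (5.1 − 0.3429)² + … = 54.4171
σ = √[54.4171 / 7] = 2.7882%
VaR = −(r̄ − z·σ) = −(0.3429 − 1.645 × 2.7882) = −(-4.2437) = 4.2437%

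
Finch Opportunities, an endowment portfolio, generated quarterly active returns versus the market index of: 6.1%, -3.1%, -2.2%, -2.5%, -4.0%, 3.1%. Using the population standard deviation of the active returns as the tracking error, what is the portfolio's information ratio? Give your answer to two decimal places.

-0.12

μ = (6.1 − 3.1 − 2.2 − 2.5 − 4 + 3.1) / 6 = -2.60 / 6 = -0.4333%
Population std dev = √[82.3933 / 6] = 3.7057%
IR = μ / tracking error = -0.4333 / 3.7057 = -0.1169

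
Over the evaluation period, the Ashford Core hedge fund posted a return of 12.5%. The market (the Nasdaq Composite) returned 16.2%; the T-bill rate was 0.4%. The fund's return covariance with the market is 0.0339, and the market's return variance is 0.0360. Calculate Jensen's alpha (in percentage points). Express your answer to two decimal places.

β = Cov / Var = 0.0339 / 0.0360 = 0.9417
E[R] = Rf + β(Rm − Rf) = 0.4% + 0.9417 × (16.2% − 0.4%) = 15.2789%
α = Rp − E[R] = 12.5% − 15.2789% = -2.7789

-2.78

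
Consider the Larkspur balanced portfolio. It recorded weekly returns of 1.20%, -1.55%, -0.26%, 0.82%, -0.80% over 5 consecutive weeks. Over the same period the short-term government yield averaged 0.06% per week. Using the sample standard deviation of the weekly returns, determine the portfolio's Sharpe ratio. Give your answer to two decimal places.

-0.16

Mean return μ = -0.590 / 5 = -0.1180%
Σ(r − μ)² = 5.1529; sample σ = √(5.1529/4) = 1.1350%
Sharpe = (μ − rf) / σ = (-0.1180 − 0.06) / 1.1350 = -0.1780 / 1.1350 = -0.1568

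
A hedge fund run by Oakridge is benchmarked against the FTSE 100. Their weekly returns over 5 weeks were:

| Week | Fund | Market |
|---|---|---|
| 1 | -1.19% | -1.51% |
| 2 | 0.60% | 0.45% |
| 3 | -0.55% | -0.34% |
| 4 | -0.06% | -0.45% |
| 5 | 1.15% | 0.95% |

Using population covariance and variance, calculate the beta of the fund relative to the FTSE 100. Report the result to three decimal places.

r̄p = -0.0100%,  r̄m = -0.1800%
Cov = Σ(rp − r̄p)(rm − r̄m) / 5 = 0.6729
Var(rm) = Σ(rm − r̄m)² / 5 = 0.7082
β = Cov / Var = 0.6729 / 0.7082 = 0.9502

0.950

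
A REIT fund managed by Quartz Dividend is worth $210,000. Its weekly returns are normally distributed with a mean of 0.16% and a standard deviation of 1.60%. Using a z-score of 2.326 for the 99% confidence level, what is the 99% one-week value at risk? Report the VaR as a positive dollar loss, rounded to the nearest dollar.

$7,479

Return at the 99% tail: μ − z·σ = 0.16% − 2.326 × 1.60% = 0.16 − 3.7216 = -3.5616%
VaR = −(-3.5616%) × $210,000 = 3.5616% × $210,000 = $7,479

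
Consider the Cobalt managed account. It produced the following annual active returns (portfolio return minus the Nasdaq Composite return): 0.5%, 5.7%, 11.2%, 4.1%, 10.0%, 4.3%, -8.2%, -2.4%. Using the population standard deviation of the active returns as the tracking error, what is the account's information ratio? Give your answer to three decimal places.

0.526

r̄ = (0.5 + 5.7 + 11.2 + 4.1 + 10 + 4.3 − 8.2 − 2.4) / 8 = 3.1500%
Population std dev = √[287.1000 / 8] = 5.9906%
IR = r̄ / tracking error = 3.1500 / 5.9906 = 0.5258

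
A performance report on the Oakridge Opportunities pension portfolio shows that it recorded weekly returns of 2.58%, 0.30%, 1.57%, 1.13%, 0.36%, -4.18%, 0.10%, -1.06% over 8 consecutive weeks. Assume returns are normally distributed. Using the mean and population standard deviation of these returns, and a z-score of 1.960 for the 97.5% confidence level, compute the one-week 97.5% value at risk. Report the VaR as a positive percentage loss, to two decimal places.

3.64

Mean return r̄ = 0.800 / 8 = 0.1000%
Σ(r − r̄)² = (2.58 − 0.1000)² + (0.3 − 0.1000)² + … = 29.1438
population σ = √(29.1438 / 8) = √3.6430 = 1.9087%
VaR = −(r̄ − z·σ) = −(0.1000 − 1.960 × 1.9087) = −(-3.6411) = 3.6411%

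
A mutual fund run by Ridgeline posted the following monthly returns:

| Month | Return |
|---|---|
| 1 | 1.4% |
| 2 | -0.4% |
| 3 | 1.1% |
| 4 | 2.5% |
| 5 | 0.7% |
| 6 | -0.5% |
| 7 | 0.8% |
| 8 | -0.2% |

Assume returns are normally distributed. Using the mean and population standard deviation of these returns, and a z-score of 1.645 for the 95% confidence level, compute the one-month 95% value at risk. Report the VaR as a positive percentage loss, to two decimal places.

0.90

Mean return μ = 5.40 / 8 = 0.6750%
Population σ = √[Σ(r − μ)² / 8] = √[7.3550 / 8] = √0.9194 = 0.9589%
VaR = −(μ − z·σ) = −(0.6750 − 1.645 × 0.9589) = −(-0.9024) = 0.9024%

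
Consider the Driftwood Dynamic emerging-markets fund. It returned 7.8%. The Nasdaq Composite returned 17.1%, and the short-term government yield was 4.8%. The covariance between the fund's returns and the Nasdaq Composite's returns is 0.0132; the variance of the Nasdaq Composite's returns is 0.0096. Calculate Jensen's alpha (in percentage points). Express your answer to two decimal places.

β = Cov / Var = 0.0132 / 0.0096 = 1.3750
E[R] = Rf + β(Rm − Rf) = 4.8% + 1.3750 × (17.1% − 4.8%) = 21.7125%
α = Rp − E[R] = 7.8% − 21.7125% = -13.9125

-13.91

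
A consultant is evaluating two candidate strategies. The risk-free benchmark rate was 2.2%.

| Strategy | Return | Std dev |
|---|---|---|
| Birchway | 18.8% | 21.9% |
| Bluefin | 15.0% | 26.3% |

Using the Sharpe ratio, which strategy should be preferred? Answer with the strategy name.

Birchway: Sharpe ratio = (18.8% − 2.2%) / 21.9% = 0.758
Bluefin: Sharpe ratio = (15.0% − 2.2%) / 26.3% = 0.487
Highest: Birchway (0.758).

Birchway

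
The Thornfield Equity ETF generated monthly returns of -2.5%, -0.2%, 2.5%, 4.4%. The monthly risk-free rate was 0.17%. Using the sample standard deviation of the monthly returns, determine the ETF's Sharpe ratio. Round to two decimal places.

Mean return r̄ = 4.20 / 4 = 1.0500%
Σ(r − r̄)² = 27.4900; sample σ = √(27.4900/3) = 3.0271%
Sharpe = (r̄ − rf) / σ = (1.0500 − 0.17) / 3.0271 = 0.8800 / 3.0271 = 0.2907

0.29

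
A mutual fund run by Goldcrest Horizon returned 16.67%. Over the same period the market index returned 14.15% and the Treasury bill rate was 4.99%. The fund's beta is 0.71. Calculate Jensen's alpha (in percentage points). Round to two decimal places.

5.18

CAPM expected return = Rf + β(Rm − Rf) = 4.99% + 0.71 × (14.15% − 4.99%) = 4.99 + 0.71 × 9.16 = 11.4936%
Jensen's α = Rp − E[R] = 16.67% − 11.4936% = 5.1764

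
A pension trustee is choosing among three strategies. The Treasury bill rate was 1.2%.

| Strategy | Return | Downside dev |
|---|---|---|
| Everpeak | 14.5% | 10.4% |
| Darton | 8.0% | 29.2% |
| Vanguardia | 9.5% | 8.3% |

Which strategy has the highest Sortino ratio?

Everpeak

Everpeak: Sortino ratio = (14.5% − 1.2%) / 10.4% = 1.279
Darton: Sortino ratio = (8.0% − 1.2%) / 29.2% = 0.233
Vanguardia: Sortino ratio = (9.5% − 1.2%) / 8.3% = 1.000
Highest: Everpeak (1.279).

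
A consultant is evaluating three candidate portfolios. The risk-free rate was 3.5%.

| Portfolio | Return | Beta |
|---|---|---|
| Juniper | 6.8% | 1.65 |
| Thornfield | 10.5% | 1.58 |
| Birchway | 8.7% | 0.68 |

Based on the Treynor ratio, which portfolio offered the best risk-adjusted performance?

Juniper: Treynor = (6.8% − 3.5%) / 1.65 = 2.000
Thornfield: Treynor = (10.5% − 3.5%) / 1.58 = 4.430
Birchway: Treynor = (8.7% − 3.5%) / 0.68 = 7.647
Highest: Birchway (7.647).

Birchway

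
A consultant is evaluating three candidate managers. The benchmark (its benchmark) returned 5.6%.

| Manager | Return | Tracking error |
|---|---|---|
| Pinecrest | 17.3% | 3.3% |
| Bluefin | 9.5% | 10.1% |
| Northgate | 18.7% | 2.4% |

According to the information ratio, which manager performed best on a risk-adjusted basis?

Northgate

Pinecrest: IR = (17.3% − 5.6%) / 3.3% = 3.545
Bluefin: IR = (9.5% − 5.6%) / 10.1% = 0.386
Northgate: IR = (18.7% − 5.6%) / 2.4% = 5.458
Highest: Northgate (5.458).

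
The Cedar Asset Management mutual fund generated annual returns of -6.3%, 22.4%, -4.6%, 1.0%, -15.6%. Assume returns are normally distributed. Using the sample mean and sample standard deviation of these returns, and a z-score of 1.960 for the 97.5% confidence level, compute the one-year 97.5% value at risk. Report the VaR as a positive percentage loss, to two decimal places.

28.43

μ = (-6.3 + 22.4 − 4.6 + 1 − 15.6) / 5 = -0.6200%
Σ(r − μ)² = (-6.3 − (-0.6200))² + (22.4 − (-0.6200))² + (-4.6 − (-0.6200))² + … = 805.0480
σ = √[805.0480 / 4] = 14.1867%
VaR = −(μ − z·σ) = −(-0.6200 − 1.960 × 14.1867) = −(-28.4259) = 28.4259%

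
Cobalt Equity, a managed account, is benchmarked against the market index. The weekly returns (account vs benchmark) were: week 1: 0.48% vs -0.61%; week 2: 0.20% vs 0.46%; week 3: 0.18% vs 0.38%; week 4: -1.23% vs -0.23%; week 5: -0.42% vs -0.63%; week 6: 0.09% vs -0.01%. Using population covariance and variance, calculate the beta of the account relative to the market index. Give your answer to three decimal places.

r̄p = -0.1167%,  r̄m = -0.1067%
Cov = Σ(rp − r̄p)(rm − r̄m) / 6 = 0.0566
Var(rm) = Σ(rm − r̄m)² / 6 = 0.1850
β = Cov / Var = 0.0566 / 0.1850 = 0.3059

0.306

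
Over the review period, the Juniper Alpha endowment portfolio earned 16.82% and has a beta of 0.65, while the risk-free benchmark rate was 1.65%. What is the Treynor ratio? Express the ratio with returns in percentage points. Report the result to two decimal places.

23.34

Treynor = (Rp − Rf) / β = (16.82% − 1.65%) / 0.65 = 15.17 / 0.65 = 23.3385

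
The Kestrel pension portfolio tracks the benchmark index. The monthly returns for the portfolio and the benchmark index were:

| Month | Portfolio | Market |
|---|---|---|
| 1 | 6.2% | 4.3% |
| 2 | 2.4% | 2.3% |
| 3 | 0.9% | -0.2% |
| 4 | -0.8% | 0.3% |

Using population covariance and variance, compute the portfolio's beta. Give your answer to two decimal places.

1.35

r̄p = 2.1750%,  r̄m = 1.6750%
Cov = Σ(rp − r̄p)(rm − r̄m) / 4 = 4.2969
Var(rm) = Σ(rm − r̄m)² / 4 = 3.1719
β = Cov / Var = 4.2969 / 3.1719 = 1.3547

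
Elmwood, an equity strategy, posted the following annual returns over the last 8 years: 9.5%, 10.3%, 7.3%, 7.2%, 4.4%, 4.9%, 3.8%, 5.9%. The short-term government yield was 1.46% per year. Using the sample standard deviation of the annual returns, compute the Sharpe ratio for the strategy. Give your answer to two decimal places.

2.20

Mean return r̄ = 53.30 / 8 = 6.6625%
Σ(r − r̄)² = 38.9788; sample σ = √(38.9788/7) = 2.3597%
Sharpe = (r̄ − rf) / σ = (6.6625 − 1.46) / 2.3597 = 5.2025 / 2.3597 = 2.2047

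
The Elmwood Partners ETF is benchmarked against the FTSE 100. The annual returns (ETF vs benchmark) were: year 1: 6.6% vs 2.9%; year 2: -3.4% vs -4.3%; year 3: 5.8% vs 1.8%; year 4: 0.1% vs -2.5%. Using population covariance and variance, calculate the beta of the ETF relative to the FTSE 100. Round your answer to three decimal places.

r̄p = 2.2750%,  r̄m = -0.5250%
Cov = Σ(rp − r̄p)(rm − r̄m) / 4 = 12.1819
Var(rm) = Σ(rm − r̄m)² / 4 = 8.8219
β = Cov / Var = 12.1819 / 8.8219 = 1.3809

1.381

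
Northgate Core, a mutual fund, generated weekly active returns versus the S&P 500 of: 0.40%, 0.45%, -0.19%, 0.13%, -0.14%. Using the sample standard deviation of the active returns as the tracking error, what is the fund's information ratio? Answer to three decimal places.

0.439

r̄ = (0.4 + 0.45 − 0.19 + 0.13 − 0.14) / 5 = 0.1300%
Sample std dev = √[0.3506 / 4] = 0.2961%
IR = r̄ / tracking error = 0.1300 / 0.2961 = 0.4390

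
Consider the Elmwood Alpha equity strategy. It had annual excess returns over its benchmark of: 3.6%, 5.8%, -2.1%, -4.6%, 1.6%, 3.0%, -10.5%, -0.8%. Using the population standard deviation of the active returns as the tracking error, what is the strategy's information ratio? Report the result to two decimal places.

-0.10

Mean return r̄ = -4.00 / 8 = -0.5000%
Population σ = √[Σ(r − r̄)² / 8] = √[192.6200 / 8] = √24.0775 = 4.9069%
IR = r̄ / tracking error = -0.5000 / 4.9069 = -0.1019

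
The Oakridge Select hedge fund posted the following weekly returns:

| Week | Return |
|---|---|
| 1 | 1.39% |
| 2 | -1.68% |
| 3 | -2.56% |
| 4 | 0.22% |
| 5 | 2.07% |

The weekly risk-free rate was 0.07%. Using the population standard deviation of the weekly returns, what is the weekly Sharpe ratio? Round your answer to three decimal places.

r̄ = (1.39 − 1.68 − 2.56 + 0.22 + 2.07) / 5 = -0.1120%
Population σ = √[Σ(r − r̄)² / 5] = √[15.5787 / 5] = √3.1157 = 1.7651%
Sharpe = (r̄ − rf) / σ = (-0.1120 − 0.07) / 1.7651 = -0.1820 / 1.7651 = -0.1031

-0.103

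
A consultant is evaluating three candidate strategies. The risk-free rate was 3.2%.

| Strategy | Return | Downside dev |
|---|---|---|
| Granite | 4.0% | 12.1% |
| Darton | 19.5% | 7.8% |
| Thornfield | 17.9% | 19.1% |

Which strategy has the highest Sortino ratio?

Granite: Sortino ratio = (4.0% − 3.2%) / 12.1% = 0.066
Darton: Sortino ratio = (19.5% − 3.2%) / 7.8% = 2.090
Thornfield: Sortino ratio = (17.9% − 3.2%) / 19.1% = 0.770
Highest: Darton (2.090).

Darton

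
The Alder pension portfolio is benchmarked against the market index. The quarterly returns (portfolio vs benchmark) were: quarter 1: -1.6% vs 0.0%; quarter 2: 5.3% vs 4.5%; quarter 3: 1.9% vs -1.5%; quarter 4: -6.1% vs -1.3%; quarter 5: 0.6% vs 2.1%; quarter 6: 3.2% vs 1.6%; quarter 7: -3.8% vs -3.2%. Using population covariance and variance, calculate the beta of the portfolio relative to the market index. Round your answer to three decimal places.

r̄p = -0.0714%,  r̄m = 0.3143%
Cov = Σ(rp − r̄p)(rm − r̄m) / 7 = 6.8039
Var(rm) = Σ(rm − r̄m)² / 7 = 5.8155
β = Cov / Var = 6.8039 / 5.8155 = 1.1700

1.170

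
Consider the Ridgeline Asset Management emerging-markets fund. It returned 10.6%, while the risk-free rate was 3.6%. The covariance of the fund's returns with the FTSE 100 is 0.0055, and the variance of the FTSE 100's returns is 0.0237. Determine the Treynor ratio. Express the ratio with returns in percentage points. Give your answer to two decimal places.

30.16

β = Cov / Var = 0.0055 / 0.0237 = 0.2321
Treynor = (Rp − Rf) / β = (10.6% − 3.6%) / 0.2321 = 7.00 / 0.2321 = 30.1594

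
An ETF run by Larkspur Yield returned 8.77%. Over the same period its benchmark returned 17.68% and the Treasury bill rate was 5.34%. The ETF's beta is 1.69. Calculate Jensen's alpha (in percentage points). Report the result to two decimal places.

-17.42

CAPM expected return = Rf + β(Rm − Rf) = 5.34% + 1.69 × (17.68% − 5.34%) = 5.34 + 1.69 × 12.34 = 26.1946%
Jensen's α = Rp − E[R] = 8.77% − 26.1946% = -17.4246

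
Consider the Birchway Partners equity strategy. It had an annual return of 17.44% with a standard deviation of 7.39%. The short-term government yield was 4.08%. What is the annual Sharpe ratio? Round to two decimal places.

1.81

Sharpe = (Rp − Rf) / σp = (17.44% − 4.08%) / 7.39% = 13.36% / 7.39% = 1.8078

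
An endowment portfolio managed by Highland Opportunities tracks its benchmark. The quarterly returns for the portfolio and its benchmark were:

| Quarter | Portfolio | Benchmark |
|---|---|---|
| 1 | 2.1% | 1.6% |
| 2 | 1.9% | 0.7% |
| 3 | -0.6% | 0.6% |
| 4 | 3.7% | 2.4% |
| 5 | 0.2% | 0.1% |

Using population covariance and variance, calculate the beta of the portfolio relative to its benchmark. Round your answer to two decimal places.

r̄p = 1.4600%,  r̄m = 1.0800%
Cov = Σ(rp − r̄p)(rm − r̄m) / 5 = 1.0692
Var(rm) = Σ(rm − r̄m)² / 5 = 0.6696
β = Cov / Var = 1.0692 / 0.6696 = 1.5968

1.60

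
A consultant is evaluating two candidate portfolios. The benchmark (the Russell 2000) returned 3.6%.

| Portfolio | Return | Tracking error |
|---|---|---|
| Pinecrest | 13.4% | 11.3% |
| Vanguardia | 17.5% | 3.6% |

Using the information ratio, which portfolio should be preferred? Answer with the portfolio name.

Pinecrest: IR = (13.4% − 3.6%) / 11.3% = 0.867
Vanguardia: IR = (17.5% − 3.6%) / 3.6% = 3.861
Highest: Vanguardia (3.861).

Vanguardia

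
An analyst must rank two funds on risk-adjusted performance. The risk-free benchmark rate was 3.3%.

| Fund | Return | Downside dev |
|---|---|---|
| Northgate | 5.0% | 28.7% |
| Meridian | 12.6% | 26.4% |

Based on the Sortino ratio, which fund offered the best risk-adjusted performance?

Meridian

Northgate: Sortino ratio = (5.0% − 3.3%) / 28.7% = 0.059
Meridian: Sortino ratio = (12.6% − 3.3%) / 26.4% = 0.352
Highest: Meridian (0.352).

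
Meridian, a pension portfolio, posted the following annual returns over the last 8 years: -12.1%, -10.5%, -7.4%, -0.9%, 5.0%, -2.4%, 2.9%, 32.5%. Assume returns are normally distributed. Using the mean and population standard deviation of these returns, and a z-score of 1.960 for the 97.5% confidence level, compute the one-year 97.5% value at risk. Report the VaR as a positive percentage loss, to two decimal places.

μ = (-12.1 − 10.5 − 7.4 − 0.9 + 5 − 2.4 + 2.9 + 32.5) / 8 = 7.10 / 8 = 0.8875%
Σ(r − μ)² = 1401.3488; population σ = √(1401.3488/8) = 13.2351%
VaR = −(μ − z·σ) = −(0.8875 − 1.960 × 13.2351) = −(-25.0533) = 25.0533%

25.05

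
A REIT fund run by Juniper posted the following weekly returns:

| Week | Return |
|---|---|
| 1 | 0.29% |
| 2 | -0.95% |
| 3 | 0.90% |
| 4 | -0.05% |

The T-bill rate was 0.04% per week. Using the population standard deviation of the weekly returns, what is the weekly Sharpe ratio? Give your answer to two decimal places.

0.01

r̄ = (0.29 − 0.95 + 0.9 − 0.05) / 4 = 0.0475%
Σ(r − r̄)² = 1.7901; population σ = √(1.7901/4) = 0.6690%
Sharpe = (r̄ − rf) / σ = (0.0475 − 0.04) / 0.6690 = 0.0075 / 0.6690 = 0.0112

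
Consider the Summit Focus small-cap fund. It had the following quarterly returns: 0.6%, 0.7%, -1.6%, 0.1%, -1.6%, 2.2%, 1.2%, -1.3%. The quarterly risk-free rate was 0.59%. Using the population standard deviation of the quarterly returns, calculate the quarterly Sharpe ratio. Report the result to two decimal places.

Mean return r̄ = 0.30 / 8 = 0.0375%
Σ(r − r̄)² = (0.6 − 0.0375)² + (0.7 − 0.0375)² + … = 13.9388
σ = √[13.9388 / 8] = 1.3200%
Sharpe = (r̄ − rf) / σ = (0.0375 − 0.59) / 1.3200 = -0.5525 / 1.3200 = -0.4186

-0.42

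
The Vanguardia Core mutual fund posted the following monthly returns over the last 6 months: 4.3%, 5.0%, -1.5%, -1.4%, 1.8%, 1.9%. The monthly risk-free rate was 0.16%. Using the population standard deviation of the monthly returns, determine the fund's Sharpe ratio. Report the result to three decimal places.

r̄ = (4.3 + 5 − 1.5 − 1.4 + 1.8 + 1.9) / 6 = 1.6833%
Population σ = √[Σ(r − r̄)² / 6] = √[37.5483 / 6] = √6.2581 = 2.5016%
Sharpe = (r̄ − rf) / σ = (1.6833 − 0.16) / 2.5016 = 1.5233 / 2.5016 = 0.6089

0.609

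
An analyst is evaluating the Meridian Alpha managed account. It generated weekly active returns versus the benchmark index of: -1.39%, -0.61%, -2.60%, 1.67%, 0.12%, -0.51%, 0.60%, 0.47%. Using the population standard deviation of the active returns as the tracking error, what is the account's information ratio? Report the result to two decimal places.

Mean return r̄ = -2.250 / 8 = -0.2813%
Σ(r − r̄)² = (-1.39 − (-0.2813))² + (-0.61 − (-0.2813))² + … = 12.0757
σ = √[12.0757 / 8] = 1.2286%
IR = r̄ / tracking error = -0.2813 / 1.2286 = -0.2290

-0.23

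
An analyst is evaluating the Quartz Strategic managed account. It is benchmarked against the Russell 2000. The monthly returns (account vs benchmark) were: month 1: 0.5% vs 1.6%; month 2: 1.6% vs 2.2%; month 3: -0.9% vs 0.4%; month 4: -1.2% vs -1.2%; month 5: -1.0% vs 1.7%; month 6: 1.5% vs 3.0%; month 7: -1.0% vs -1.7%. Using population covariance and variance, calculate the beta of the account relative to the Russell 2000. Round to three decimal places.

0.554

r̄p = -0.0714%,  r̄m = 0.8571%
Cov = Σ(rp − r̄p)(rm − r̄m) / 7 = 1.4755
Var(rm) = Σ(rm − r̄m)² / 7 = 2.6624
β = Cov / Var = 1.4755 / 2.6624 = 0.5542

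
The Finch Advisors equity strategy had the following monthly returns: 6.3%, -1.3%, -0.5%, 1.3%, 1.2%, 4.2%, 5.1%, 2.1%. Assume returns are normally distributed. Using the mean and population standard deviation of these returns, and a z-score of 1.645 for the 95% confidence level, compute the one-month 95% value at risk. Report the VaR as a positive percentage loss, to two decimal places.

1.83

r̄ = (6.3 − 1.3 − 0.5 + 1.3 + 1.2 + 4.2 + 5.1 + 2.1) / 8 = 18.40 / 8 = 2.3000%
Σ(r − r̄)² = 50.5000; population σ = √(50.5000/8) = 2.5125%
VaR = −(r̄ − z·σ) = −(2.3000 − 1.645 × 2.5125) = −(-1.8331) = 1.8331%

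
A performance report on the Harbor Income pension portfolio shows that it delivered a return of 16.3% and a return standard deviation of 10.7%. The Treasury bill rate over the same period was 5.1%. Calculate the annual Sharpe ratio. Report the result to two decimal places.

1.05

Sharpe = (Rp − Rf) / σp = (16.3% − 5.1%) / 10.7% = 11.20% / 10.7% = 1.0467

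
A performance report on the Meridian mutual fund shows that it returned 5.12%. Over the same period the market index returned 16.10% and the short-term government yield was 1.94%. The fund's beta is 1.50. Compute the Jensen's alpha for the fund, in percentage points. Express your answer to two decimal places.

-18.06

CAPM expected return = Rf + β(Rm − Rf) = 1.94% + 1.50 × (16.10% − 1.94%) = 1.94 + 1.50 × 14.16 = 23.1800%
Jensen's α = Rp − E[R] = 5.12% − 23.1800% = -18.0600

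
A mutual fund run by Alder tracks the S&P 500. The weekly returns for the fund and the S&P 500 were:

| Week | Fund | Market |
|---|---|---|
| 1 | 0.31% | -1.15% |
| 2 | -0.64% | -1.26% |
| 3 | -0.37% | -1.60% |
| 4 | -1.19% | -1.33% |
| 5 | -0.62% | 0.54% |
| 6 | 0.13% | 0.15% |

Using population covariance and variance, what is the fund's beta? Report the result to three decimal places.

0.118

r̄p = -0.3967%,  r̄m = -0.7750%
Cov = Σ(rp − r̄p)(rm − r̄m) / 6 = 0.0775
Var(rm) = Σ(rm − r̄m)² / 6 = 0.6582
β = Cov / Var = 0.0775 / 0.6582 = 0.1177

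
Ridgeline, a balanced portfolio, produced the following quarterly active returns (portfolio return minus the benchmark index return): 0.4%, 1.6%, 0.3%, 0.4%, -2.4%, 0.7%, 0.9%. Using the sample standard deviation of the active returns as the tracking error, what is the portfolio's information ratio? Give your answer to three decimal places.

r̄ = (0.4 + 1.6 + 0.3 + 0.4 − 2.4 + 0.7 + 0.9) / 7 = 0.2714%
Σ(r − r̄)² = (0.4 − 0.2714)² + (1.6 − 0.2714)² + … = 9.5143
σ = √[9.5143 / 6] = 1.2593%
IR = r̄ / tracking error = 0.2714 / 1.2593 = 0.2155

0.216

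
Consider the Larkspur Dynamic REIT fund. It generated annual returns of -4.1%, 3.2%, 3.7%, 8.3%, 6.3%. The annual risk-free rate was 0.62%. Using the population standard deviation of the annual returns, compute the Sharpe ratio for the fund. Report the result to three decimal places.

0.679

μ = (-4.1 + 3.2 + 3.7 + 8.3 + 6.3) / 5 = 17.40 / 5 = 3.4800%
Population std dev = √[88.7680 / 5] = 4.2135%
Sharpe = (μ − rf) / σ = (3.4800 − 0.62) / 4.2135 = 2.8600 / 4.2135 = 0.6788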